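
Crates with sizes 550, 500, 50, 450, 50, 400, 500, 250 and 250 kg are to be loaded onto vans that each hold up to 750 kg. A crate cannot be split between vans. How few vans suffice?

Total = 550 + 500 + 500 + 450 + 400 + 250 + 250 + 50 + 50 = 3000 kg.
Lower bound: ⌈3000/750⌉ = 4 vans.
Also, 5 crates each exceed 375 kg, and no two of those can share a van, so at least 5 vans are needed.
A packing using 5 vans:
  van 1: 550 + 50 + 50 = 650
  van 2: 500 + 250 = 750
  van 3: 500 + 250 = 750
  van 4: 450 = 450
  van 5: 400 = 400
This matches the lower bound, so 5 is optimal.

5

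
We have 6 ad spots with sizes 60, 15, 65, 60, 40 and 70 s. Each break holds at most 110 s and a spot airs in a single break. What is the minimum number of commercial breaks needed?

Total = 70 + 65 + 60 + 60 + 40 + 15 = 310 s.
Lower bound: ⌈310/110⌉ = 3 commercial breaks.
Also, 4 ad spots each exceed 55 s, and no two of those can share a break, so at least 4 commercial breaks are needed.
A packing using 4 commercial breaks:
  break 1: 70 + 40 = 110
  break 2: 65 + 15 = 80
  break 3: 60 = 60
  break 4: 60 = 60
This matches the lower bound, so 4 is optimal.

4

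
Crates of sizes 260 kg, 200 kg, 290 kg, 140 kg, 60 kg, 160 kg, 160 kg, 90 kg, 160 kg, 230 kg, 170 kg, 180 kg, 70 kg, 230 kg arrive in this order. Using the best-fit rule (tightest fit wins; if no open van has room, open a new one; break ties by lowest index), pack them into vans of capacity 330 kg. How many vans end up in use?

  260 → van 1 (new)  [load 260/330]
  200 → van 2 (new)  [load 200/330]
  290 → van 3 (new)  [load 290/330]
  140 → van 4 (new)  [load 140/330]
  60 → van 1  [load 320/330]
  160 → van 4  [load 300/330]
  160 → van 5 (new)  [load 160/330]
  90 → van 2  [load 290/330]
  160 → van 5  [load 320/330]
  230 → van 6 (new)  [load 230/330]
  170 → van 7 (new)  [load 170/330]
  180 → van 8 (new)  [load 180/330]
  70 → van 6  [load 300/330]
  230 → van 9 (new)  [load 230/330]
9 vans opened.

9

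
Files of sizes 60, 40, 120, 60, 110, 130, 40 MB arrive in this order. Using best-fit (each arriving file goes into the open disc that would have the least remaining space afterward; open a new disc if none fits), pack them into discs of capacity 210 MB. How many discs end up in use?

  60 → disc 1 (new)  [load 60/210]
  40 → disc 1  [load 100/210]
  120 → disc 2 (new)  [load 120/210]
  60 → disc 2  [load 180/210]
  110 → disc 1  [load 210/210]
  130 → disc 3 (new)  [load 130/210]
  40 → disc 3  [load 170/210]
3 discs opened.

3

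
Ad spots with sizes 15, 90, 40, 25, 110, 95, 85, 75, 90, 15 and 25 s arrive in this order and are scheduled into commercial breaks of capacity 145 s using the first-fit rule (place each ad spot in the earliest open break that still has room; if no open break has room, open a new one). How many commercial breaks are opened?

  15 → break 1 (new)  [load 15/145]
  90 → break 1  [load 105/145]
  40 → break 1  [load 145/145]
  25 → break 2 (new)  [load 25/145]
  110 → break 2  [load 135/145]
  95 → break 3 (new)  [load 95/145]
  85 → break 4 (new)  [load 85/145]
  75 → break 5 (new)  [load 75/145]
  90 → break 6 (new)  [load 90/145]
  15 → break 3  [load 110/145]
  25 → break 3  [load 135/145]
6 commercial breaks opened.

6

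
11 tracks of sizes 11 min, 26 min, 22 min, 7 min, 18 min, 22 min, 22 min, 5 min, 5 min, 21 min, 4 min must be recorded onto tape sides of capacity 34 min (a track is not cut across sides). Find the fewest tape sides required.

6

Total = 26 + 22 + 22 + 22 + 21 + 18 + 11 + 7 + 5 + 5 + 4 = 163 min.
Lower bound: ⌈163/34⌉ = 5 tape sides.
Also, 6 tracks each exceed 17 min, and no two of those can share a side, so at least 6 tape sides are needed.
A packing using 6 tape sides:
  side 1: 26 + 7 = 33
  side 2: 22 + 11 = 33
  side 3: 22 + 5 + 5 = 32
  side 4: 22 + 4 = 26
  side 5: 21 = 21
  side 6: 18 = 18
This matches the lower bound, so 6 is optimal.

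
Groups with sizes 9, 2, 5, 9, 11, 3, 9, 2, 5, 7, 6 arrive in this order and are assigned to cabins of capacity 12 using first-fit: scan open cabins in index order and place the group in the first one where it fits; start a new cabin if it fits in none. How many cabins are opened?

7

  9 → cabin 1 (new)  [load 9/12]
  2 → cabin 1  [load 11/12]
  5 → cabin 2 (new)  [load 5/12]
  9 → cabin 3 (new)  [load 9/12]
  11 → cabin 4 (new)  [load 11/12]
  3 → cabin 2  [load 8/12]
  9 → cabin 5 (new)  [load 9/12]
  2 → cabin 2  [load 10/12]
  5 → cabin 6 (new)  [load 5/12]
  7 → cabin 6  [load 12/12]
  6 → cabin 7 (new)  [load 6/12]
7 cabins opened.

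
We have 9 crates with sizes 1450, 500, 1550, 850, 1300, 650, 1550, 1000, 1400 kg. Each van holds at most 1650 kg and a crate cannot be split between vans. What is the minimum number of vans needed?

Total = 1550 + 1550 + 1450 + 1400 + 1300 + 1000 + 850 + 650 + 500 = 10250 kg.
Lower bound: ⌈10250/1650⌉ = 7 vans.
A packing using 7 vans:
  van 1: 1550 = 1550
  van 2: 1550 = 1550
  van 3: 1450 = 1450
  van 4: 1400 = 1400
  van 5: 1300 = 1300
  van 6: 1000 + 650 = 1650
  van 7: 850 + 500 = 1350
This matches the lower bound, so 7 is optimal.

7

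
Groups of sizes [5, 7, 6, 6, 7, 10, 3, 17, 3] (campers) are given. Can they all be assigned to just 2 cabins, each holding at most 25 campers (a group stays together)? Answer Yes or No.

No

Total = 64 campers; ⌈64/25⌉ = 3.
At least 3 cabins are required, but only 2 are allowed.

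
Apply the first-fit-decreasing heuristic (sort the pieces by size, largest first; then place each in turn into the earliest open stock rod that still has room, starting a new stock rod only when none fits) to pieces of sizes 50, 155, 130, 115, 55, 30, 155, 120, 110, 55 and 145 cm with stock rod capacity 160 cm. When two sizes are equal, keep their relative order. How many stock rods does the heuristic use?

8

Sorted descending: 155, 155, 145, 130, 120, 115, 110, 55, 55, 50, 30.
  155 → stock rod 1 (new)  [load 155/160]
  155 → stock rod 2 (new)  [load 155/160]
  145 → stock rod 3 (new)  [load 145/160]
  130 → stock rod 4 (new)  [load 130/160]
  120 → stock rod 5 (new)  [load 120/160]
  115 → stock rod 6 (new)  [load 115/160]
  110 → stock rod 7 (new)  [load 110/160]
  55 → stock rod 8 (new)  [load 55/160]
  55 → stock rod 8  [load 110/160]
  50 → stock rod 7  [load 160/160]
  30 → stock rod 4  [load 160/160]
8 stock rods opened.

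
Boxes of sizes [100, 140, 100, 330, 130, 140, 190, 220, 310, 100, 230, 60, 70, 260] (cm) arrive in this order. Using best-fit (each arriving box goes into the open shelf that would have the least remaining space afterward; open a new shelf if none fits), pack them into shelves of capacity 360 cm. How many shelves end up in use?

8

  100 → shelf 1 (new)  [load 100/360]
  140 → shelf 1  [load 240/360]
  100 → shelf 1  [load 340/360]
  330 → shelf 2 (new)  [load 330/360]
  130 → shelf 3 (new)  [load 130/360]
  140 → shelf 3  [load 270/360]
  190 → shelf 4 (new)  [load 190/360]
  220 → shelf 5 (new)  [load 220/360]
  310 → shelf 6 (new)  [load 310/360]
  100 → shelf 5  [load 320/360]
  230 → shelf 7 (new)  [load 230/360]
  60 → shelf 3  [load 330/360]
  70 → shelf 7  [load 300/360]
  260 → shelf 8 (new)  [load 260/360]
8 shelves opened.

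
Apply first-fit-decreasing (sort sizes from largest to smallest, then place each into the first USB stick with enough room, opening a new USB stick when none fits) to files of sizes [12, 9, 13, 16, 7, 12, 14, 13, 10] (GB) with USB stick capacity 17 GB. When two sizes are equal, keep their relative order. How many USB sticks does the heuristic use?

8

Sorted descending: 16, 14, 13, 13, 12, 12, 10, 9, 7.
  16 → USB stick 1 (new)  [load 16/17]
  14 → USB stick 2 (new)  [load 14/17]
  13 → USB stick 3 (new)  [load 13/17]
  13 → USB stick 4 (new)  [load 13/17]
  12 → USB stick 5 (new)  [load 12/17]
  12 → USB stick 6 (new)  [load 12/17]
  10 → USB stick 7 (new)  [load 10/17]
  9 → USB stick 8 (new)  [load 9/17]
  7 → USB stick 7  [load 17/17]
8 USB sticks opened.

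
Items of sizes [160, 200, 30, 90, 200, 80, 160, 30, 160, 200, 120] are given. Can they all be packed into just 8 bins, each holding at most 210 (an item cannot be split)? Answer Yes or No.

A valid assignment using 8 bins:
  bin 1: 200 = 200
  bin 2: 200 = 200
  bin 3: 200 = 200
  bin 4: 160 + 30 = 190
  bin 5: 160 + 30 = 190
  bin 6: 160 = 160
  bin 7: 120 + 90 = 210
  bin 8: 80 = 80
Every load is within 210, so 8 bins suffice.

Yes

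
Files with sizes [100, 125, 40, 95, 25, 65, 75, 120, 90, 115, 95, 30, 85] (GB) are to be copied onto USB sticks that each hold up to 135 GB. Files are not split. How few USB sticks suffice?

Total = 125 + 120 + 115 + 100 + 95 + 95 + 90 + 85 + 75 + 65 + 40 + 30 + 25 = 1060 GB.
Lower bound: ⌈1060/135⌉ = 8 USB sticks.
Also, 9 files each exceed 135/2 GB, and no two of those can share a USB stick, so at least 9 USB sticks are needed.
A packing using 10 USB sticks:
  USB stick 1: 125 = 125
  USB stick 2: 120 = 120
  USB stick 3: 115 = 115
  USB stick 4: 100 + 30 = 130
  USB stick 5: 95 + 40 = 135
  USB stick 6: 95 + 25 = 120
  USB stick 7: 90 = 90
  USB stick 8: 85 = 85
  USB stick 9: 75 = 75
  USB stick 10: 65 = 65
No arrangement into 9 USB sticks stays within capacity, so 10 is optimal.

10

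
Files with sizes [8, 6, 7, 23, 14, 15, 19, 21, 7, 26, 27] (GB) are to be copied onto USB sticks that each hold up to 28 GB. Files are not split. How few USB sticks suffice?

Total = 27 + 26 + 23 + 21 + 19 + 15 + 14 + 8 + 7 + 7 + 6 = 173 GB.
Lower bound: ⌈173/28⌉ = 7 USB sticks.
A packing using 7 USB sticks:
  USB stick 1: 27 = 27
  USB stick 2: 26 = 26
  USB stick 3: 23 = 23
  USB stick 4: 21 + 7 = 28
  USB stick 5: 19 + 8 = 27
  USB stick 6: 15 + 7 + 6 = 28
  USB stick 7: 14 = 14
This matches the lower bound, so 7 is optimal.

7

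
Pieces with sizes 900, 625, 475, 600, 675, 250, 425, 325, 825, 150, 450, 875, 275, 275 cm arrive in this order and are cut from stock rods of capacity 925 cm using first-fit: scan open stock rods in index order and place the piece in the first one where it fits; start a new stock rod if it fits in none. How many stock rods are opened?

9

  900 → stock rod 1 (new)  [load 900/925]
  625 → stock rod 2 (new)  [load 625/925]
  475 → stock rod 3 (new)  [load 475/925]
  600 → stock rod 4 (new)  [load 600/925]
  675 → stock rod 5 (new)  [load 675/925]
  250 → stock rod 2  [load 875/925]
  425 → stock rod 3  [load 900/925]
  325 → stock rod 4  [load 925/925]
  825 → stock rod 6 (new)  [load 825/925]
  150 → stock rod 5  [load 825/925]
  450 → stock rod 7 (new)  [load 450/925]
  875 → stock rod 8 (new)  [load 875/925]
  275 → stock rod 7  [load 725/925]
  275 → stock rod 9 (new)  [load 275/925]
9 stock rods opened.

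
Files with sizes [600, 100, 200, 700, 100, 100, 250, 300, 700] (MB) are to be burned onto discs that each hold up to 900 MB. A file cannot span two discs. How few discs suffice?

Total = 700 + 700 + 600 + 300 + 250 + 200 + 100 + 100 + 100 = 3050 MB.
Lower bound: ⌈3050/900⌉ = 4 discs.
A packing using 4 discs:
  disc 1: 700 + 200 = 900
  disc 2: 700 + 100 + 100 = 900
  disc 3: 600 + 300 = 900
  disc 4: 250 + 100 = 350
This matches the lower bound, so 4 is optimal.

4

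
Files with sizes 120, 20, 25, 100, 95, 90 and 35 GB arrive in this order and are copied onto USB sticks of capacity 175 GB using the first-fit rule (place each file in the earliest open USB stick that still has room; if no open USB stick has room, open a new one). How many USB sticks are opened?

  120 → USB stick 1 (new)  [load 120/175]
  20 → USB stick 1  [load 140/175]
  25 → USB stick 1  [load 165/175]
  100 → USB stick 2 (new)  [load 100/175]
  95 → USB stick 3 (new)  [load 95/175]
  90 → USB stick 4 (new)  [load 90/175]
  35 → USB stick 2  [load 135/175]
4 USB sticks opened.

4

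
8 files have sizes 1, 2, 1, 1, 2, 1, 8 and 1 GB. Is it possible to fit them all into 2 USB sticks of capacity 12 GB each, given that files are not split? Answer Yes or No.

A valid assignment using 2 USB sticks:
  USB stick 1: 8 + 2 + 2 = 12
  USB stick 2: 1 + 1 + 1 + 1 + 1 = 5
Every load is within 12 GB, so 2 USB sticks suffice.

Yes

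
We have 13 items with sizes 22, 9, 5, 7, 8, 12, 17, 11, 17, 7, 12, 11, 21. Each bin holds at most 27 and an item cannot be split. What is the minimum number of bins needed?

Total = 22 + 21 + 17 + 17 + 12 + 12 + 11 + 11 + 9 + 8 + 7 + 7 + 5 = 159.
Lower bound: ⌈159/27⌉ = 6 bins.
A packing using 7 bins:
  bin 1: 22 + 5 = 27
  bin 2: 21 = 21
  bin 3: 17 + 9 = 26
  bin 4: 17 + 8 = 25
  bin 5: 12 + 12 = 24
  bin 6: 11 + 11 = 22
  bin 7: 7 + 7 = 14
No arrangement into 6 bins stays within capacity, so 7 is optimal.

7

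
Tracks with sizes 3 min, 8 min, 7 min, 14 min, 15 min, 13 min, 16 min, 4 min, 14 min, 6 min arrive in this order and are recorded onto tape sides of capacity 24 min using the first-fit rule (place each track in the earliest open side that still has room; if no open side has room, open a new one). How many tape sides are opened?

  3 → side 1 (new)  [load 3/24]
  8 → side 1  [load 11/24]
  7 → side 1  [load 18/24]
  14 → side 2 (new)  [load 14/24]
  15 → side 3 (new)  [load 15/24]
  13 → side 4 (new)  [load 13/24]
  16 → side 5 (new)  [load 16/24]
  4 → side 1  [load 22/24]
  14 → side 6 (new)  [load 14/24]
  6 → side 2  [load 20/24]
6 tape sides opened.

6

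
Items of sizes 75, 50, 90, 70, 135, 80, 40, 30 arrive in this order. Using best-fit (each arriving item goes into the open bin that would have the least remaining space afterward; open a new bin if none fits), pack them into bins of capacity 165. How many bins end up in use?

4

  75 → bin 1 (new)  [load 75/165]
  50 → bin 1  [load 125/165]
  90 → bin 2 (new)  [load 90/165]
  70 → bin 2  [load 160/165]
  135 → bin 3 (new)  [load 135/165]
  80 → bin 4 (new)  [load 80/165]
  40 → bin 1  [load 165/165]
  30 → bin 3  [load 165/165]
4 bins opened.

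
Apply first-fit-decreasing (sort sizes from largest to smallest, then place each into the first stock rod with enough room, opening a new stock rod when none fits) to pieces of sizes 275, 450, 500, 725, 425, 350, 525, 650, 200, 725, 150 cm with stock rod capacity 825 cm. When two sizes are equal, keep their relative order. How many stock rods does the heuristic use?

7

Sorted descending: 725, 725, 650, 525, 500, 450, 425, 350, 275, 200, 150.
  725 → stock rod 1 (new)  [load 725/825]
  725 → stock rod 2 (new)  [load 725/825]
  650 → stock rod 3 (new)  [load 650/825]
  525 → stock rod 4 (new)  [load 525/825]
  500 → stock rod 5 (new)  [load 500/825]
  450 → stock rod 6 (new)  [load 450/825]
  425 → stock rod 7 (new)  [load 425/825]
  350 → stock rod 6  [load 800/825]
  275 → stock rod 4  [load 800/825]
  200 → stock rod 5  [load 700/825]
  150 → stock rod 3  [load 800/825]
7 stock rods opened.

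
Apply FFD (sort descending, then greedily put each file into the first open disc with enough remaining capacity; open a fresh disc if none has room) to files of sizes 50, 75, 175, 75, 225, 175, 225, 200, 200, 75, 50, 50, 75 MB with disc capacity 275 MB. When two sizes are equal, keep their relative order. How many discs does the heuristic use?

7

Sorted descending: 225, 225, 200, 200, 175, 175, 75, 75, 75, 75, 50, 50, 50.
  225 → disc 1 (new)  [load 225/275]
  225 → disc 2 (new)  [load 225/275]
  200 → disc 3 (new)  [load 200/275]
  200 → disc 4 (new)  [load 200/275]
  175 → disc 5 (new)  [load 175/275]
  175 → disc 6 (new)  [load 175/275]
  75 → disc 3  [load 275/275]
  75 → disc 4  [load 275/275]
  75 → disc 5  [load 250/275]
  75 → disc 6  [load 250/275]
  50 → disc 1  [load 275/275]
  50 → disc 2  [load 275/275]
  50 → disc 7 (new)  [load 50/275]
7 discs opened.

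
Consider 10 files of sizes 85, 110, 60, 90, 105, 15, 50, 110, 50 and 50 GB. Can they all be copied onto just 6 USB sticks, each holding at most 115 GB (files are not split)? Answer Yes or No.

No

Total = 725 GB; ⌈725/115⌉ = 7.
At least 7 USB sticks are required, but only 6 are allowed.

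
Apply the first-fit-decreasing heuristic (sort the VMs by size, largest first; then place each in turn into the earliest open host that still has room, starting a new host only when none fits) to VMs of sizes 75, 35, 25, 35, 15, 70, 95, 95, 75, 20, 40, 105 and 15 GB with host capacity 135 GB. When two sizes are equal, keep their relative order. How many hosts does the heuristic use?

Sorted descending: 105, 95, 95, 75, 75, 70, 40, 35, 35, 25, 20, 15, 15.
  105 → host 1 (new)  [load 105/135]
  95 → host 2 (new)  [load 95/135]
  95 → host 3 (new)  [load 95/135]
  75 → host 4 (new)  [load 75/135]
  75 → host 5 (new)  [load 75/135]
  70 → host 6 (new)  [load 70/135]
  40 → host 2  [load 135/135]
  35 → host 3  [load 130/135]
  35 → host 4  [load 110/135]
  25 → host 1  [load 130/135]
  20 → host 4  [load 130/135]
  15 → host 5  [load 90/135]
  15 → host 5  [load 105/135]
6 hosts opened.

6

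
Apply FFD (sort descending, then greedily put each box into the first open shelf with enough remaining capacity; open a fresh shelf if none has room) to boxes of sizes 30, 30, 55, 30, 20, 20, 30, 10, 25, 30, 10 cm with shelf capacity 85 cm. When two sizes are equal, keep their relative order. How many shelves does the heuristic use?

Sorted descending: 55, 30, 30, 30, 30, 30, 25, 20, 20, 10, 10.
  55 → shelf 1 (new)  [load 55/85]
  30 → shelf 1  [load 85/85]
  30 → shelf 2 (new)  [load 30/85]
  30 → shelf 2  [load 60/85]
  30 → shelf 3 (new)  [load 30/85]
  30 → shelf 3  [load 60/85]
  25 → shelf 2  [load 85/85]
  20 → shelf 3  [load 80/85]
  20 → shelf 4 (new)  [load 20/85]
  10 → shelf 4  [load 30/85]
  10 → shelf 4  [load 40/85]
4 shelves opened.

4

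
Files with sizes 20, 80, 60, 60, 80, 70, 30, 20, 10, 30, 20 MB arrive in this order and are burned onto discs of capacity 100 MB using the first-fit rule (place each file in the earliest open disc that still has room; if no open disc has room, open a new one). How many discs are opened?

  20 → disc 1 (new)  [load 20/100]
  80 → disc 1  [load 100/100]
  60 → disc 2 (new)  [load 60/100]
  60 → disc 3 (new)  [load 60/100]
  80 → disc 4 (new)  [load 80/100]
  70 → disc 5 (new)  [load 70/100]
  30 → disc 2  [load 90/100]
  20 → disc 3  [load 80/100]
  10 → disc 2  [load 100/100]
  30 → disc 5  [load 100/100]
  20 → disc 3  [load 100/100]
5 discs opened.

5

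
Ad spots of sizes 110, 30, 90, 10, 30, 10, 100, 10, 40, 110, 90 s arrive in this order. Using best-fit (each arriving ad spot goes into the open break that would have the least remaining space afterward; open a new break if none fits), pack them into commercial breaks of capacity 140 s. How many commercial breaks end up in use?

5

  110 → break 1 (new)  [load 110/140]
  30 → break 1  [load 140/140]
  90 → break 2 (new)  [load 90/140]
  10 → break 2  [load 100/140]
  30 → break 2  [load 130/140]
  10 → break 2  [load 140/140]
  100 → break 3 (new)  [load 100/140]
  10 → break 3  [load 110/140]
  40 → break 4 (new)  [load 40/140]
  110 → break 5 (new)  [load 110/140]
  90 → break 4  [load 130/140]
5 commercial breaks opened.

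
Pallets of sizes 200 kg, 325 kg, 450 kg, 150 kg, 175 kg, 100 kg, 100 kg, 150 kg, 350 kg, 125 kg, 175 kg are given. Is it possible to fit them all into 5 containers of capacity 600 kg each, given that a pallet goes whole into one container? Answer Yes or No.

Yes

A valid assignment using 4 containers:
  container 1: 450 + 150 = 600
  container 2: 350 + 200 = 550
  container 3: 325 + 175 + 100 = 600
  container 4: 175 + 150 + 125 + 100 = 550
That uses only 4 ≤ 5, so 5 containers are enough.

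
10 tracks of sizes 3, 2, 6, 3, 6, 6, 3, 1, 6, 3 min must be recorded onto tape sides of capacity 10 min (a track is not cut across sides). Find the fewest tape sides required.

Total = 6 + 6 + 6 + 6 + 3 + 3 + 3 + 3 + 2 + 1 = 39 min.
Lower bound: ⌈39/10⌉ = 4 tape sides.
A packing using 5 tape sides:
  side 1: 6 + 3 + 1 = 10
  side 2: 6 + 3 = 9
  side 3: 6 + 3 = 9
  side 4: 6 + 3 = 9
  side 5: 2 = 2
No arrangement into 4 tape sides stays within capacity, so 5 is optimal.

5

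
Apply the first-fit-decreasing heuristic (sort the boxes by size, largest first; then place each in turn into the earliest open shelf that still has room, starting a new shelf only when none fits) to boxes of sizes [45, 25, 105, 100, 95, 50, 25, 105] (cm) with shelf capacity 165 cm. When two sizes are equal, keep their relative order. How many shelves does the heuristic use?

4

Sorted descending: 105, 105, 100, 95, 50, 45, 25, 25.
  105 → shelf 1 (new)  [load 105/165]
  105 → shelf 2 (new)  [load 105/165]
  100 → shelf 3 (new)  [load 100/165]
  95 → shelf 4 (new)  [load 95/165]
  50 → shelf 1  [load 155/165]
  45 → shelf 2  [load 150/165]
  25 → shelf 3  [load 125/165]
  25 → shelf 3  [load 150/165]
4 shelves opened.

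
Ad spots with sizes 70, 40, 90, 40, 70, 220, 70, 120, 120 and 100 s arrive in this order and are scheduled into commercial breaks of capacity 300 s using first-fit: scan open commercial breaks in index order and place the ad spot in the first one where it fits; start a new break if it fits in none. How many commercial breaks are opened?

4

  70 → break 1 (new)  [load 70/300]
  40 → break 1  [load 110/300]
  90 → break 1  [load 200/300]
  40 → break 1  [load 240/300]
  70 → break 2 (new)  [load 70/300]
  220 → break 2  [load 290/300]
  70 → break 3 (new)  [load 70/300]
  120 → break 3  [load 190/300]
  120 → break 4 (new)  [load 120/300]
  100 → break 3  [load 290/300]
4 commercial breaks opened.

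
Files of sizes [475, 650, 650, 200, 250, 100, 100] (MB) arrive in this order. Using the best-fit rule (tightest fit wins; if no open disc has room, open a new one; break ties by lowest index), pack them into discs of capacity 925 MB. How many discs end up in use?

3

  475 → disc 1 (new)  [load 475/925]
  650 → disc 2 (new)  [load 650/925]
  650 → disc 3 (new)  [load 650/925]
  200 → disc 2  [load 850/925]
  250 → disc 3  [load 900/925]
  100 → disc 1  [load 575/925]
  100 → disc 1  [load 675/925]
3 discs opened.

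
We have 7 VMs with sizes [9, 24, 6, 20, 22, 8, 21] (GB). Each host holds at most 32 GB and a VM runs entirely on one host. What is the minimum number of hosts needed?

4

Total = 24 + 22 + 21 + 20 + 9 + 8 + 6 = 110 GB.
Lower bound: ⌈110/32⌉ = 4 hosts.
A packing using 4 hosts:
  host 1: 24 + 8 = 32
  host 2: 22 + 9 = 31
  host 3: 21 + 6 = 27
  host 4: 20 = 20
This matches the lower bound, so 4 is optimal.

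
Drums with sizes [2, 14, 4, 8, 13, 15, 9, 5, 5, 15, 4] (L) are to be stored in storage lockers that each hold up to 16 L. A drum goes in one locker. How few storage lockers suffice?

Total = 15 + 15 + 14 + 13 + 9 + 8 + 5 + 5 + 4 + 4 + 2 = 94 L.
Lower bound: ⌈94/16⌉ = 6 storage lockers.
A packing using 7 storage lockers:
  locker 1: 15 = 15
  locker 2: 15 = 15
  locker 3: 14 + 2 = 16
  locker 4: 13 = 13
  locker 5: 9 + 5 = 14
  locker 6: 8 + 5 = 13
  locker 7: 4 + 4 = 8
No arrangement into 6 storage lockers stays within capacity, so 7 is optimal.

7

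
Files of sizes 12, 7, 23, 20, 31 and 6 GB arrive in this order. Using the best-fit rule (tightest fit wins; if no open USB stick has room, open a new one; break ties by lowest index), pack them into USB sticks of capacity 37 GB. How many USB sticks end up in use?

  12 → USB stick 1 (new)  [load 12/37]
  7 → USB stick 1  [load 19/37]
  23 → USB stick 2 (new)  [load 23/37]
  20 → USB stick 3 (new)  [load 20/37]
  31 → USB stick 4 (new)  [load 31/37]
  6 → USB stick 4  [load 37/37]
4 USB sticks opened.

4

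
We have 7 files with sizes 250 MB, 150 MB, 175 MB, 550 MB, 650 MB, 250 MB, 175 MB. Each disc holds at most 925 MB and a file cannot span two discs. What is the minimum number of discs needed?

Total = 650 + 550 + 250 + 250 + 175 + 175 + 150 = 2200 MB.
Lower bound: ⌈2200/925⌉ = 3 discs.
A packing using 3 discs:
  disc 1: 650 + 250 = 900
  disc 2: 550 + 250 = 800
  disc 3: 175 + 175 + 150 = 500
This matches the lower bound, so 3 is optimal.

3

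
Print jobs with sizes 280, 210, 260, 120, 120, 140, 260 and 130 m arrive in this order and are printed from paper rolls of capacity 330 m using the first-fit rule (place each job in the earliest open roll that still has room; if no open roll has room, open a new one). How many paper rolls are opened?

  280 → roll 1 (new)  [load 280/330]
  210 → roll 2 (new)  [load 210/330]
  260 → roll 3 (new)  [load 260/330]
  120 → roll 2  [load 330/330]
  120 → roll 4 (new)  [load 120/330]
  140 → roll 4  [load 260/330]
  260 → roll 5 (new)  [load 260/330]
  130 → roll 6 (new)  [load 130/330]
6 paper rolls opened.

6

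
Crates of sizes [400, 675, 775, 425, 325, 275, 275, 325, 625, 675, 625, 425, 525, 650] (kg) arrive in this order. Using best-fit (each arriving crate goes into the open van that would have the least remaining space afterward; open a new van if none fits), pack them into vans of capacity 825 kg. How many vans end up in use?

  400 → van 1 (new)  [load 400/825]
  675 → van 2 (new)  [load 675/825]
  775 → van 3 (new)  [load 775/825]
  425 → van 1  [load 825/825]
  325 → van 4 (new)  [load 325/825]
  275 → van 4  [load 600/825]
  275 → van 5 (new)  [load 275/825]
  325 → van 5  [load 600/825]
  625 → van 6 (new)  [load 625/825]
  675 → van 7 (new)  [load 675/825]
  625 → van 8 (new)  [load 625/825]
  425 → van 9 (new)  [load 425/825]
  525 → van 10 (new)  [load 525/825]
  650 → van 11 (new)  [load 650/825]
11 vans opened.

11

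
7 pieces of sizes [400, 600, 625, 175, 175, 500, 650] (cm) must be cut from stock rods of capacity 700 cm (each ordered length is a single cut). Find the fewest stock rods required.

Total = 650 + 625 + 600 + 500 + 400 + 175 + 175 = 3125 cm.
Lower bound: ⌈3125/700⌉ = 5 stock rods.
A packing using 5 stock rods:
  stock rod 1: 650 = 650
  stock rod 2: 625 = 625
  stock rod 3: 600 = 600
  stock rod 4: 500 + 175 = 675
  stock rod 5: 400 + 175 = 575
This matches the lower bound, so 5 is optimal.

5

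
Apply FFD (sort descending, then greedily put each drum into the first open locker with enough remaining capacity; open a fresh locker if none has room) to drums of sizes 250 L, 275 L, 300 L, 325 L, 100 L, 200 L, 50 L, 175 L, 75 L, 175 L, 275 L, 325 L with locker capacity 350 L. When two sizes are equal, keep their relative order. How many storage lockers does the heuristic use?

Sorted descending: 325, 325, 300, 275, 275, 250, 200, 175, 175, 100, 75, 50.
  325 → locker 1 (new)  [load 325/350]
  325 → locker 2 (new)  [load 325/350]
  300 → locker 3 (new)  [load 300/350]
  275 → locker 4 (new)  [load 275/350]
  275 → locker 5 (new)  [load 275/350]
  250 → locker 6 (new)  [load 250/350]
  200 → locker 7 (new)  [load 200/350]
  175 → locker 8 (new)  [load 175/350]
  175 → locker 8  [load 350/350]
  100 → locker 6  [load 350/350]
  75 → locker 4  [load 350/350]
  50 → locker 3  [load 350/350]
8 storage lockers opened.

8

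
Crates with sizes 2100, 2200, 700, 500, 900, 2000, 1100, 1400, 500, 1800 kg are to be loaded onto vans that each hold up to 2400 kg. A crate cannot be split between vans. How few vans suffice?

Total = 2200 + 2100 + 2000 + 1800 + 1400 + 1100 + 900 + 700 + 500 + 500 = 13200 kg.
Lower bound: ⌈13200/2400⌉ = 6 vans.
A packing using 6 vans:
  van 1: 2200 = 2200
  van 2: 2100 = 2100
  van 3: 2000 = 2000
  van 4: 1800 + 500 = 2300
  van 5: 1400 + 900 = 2300
  van 6: 1100 + 700 + 500 = 2300
This matches the lower bound, so 6 is optimal.

6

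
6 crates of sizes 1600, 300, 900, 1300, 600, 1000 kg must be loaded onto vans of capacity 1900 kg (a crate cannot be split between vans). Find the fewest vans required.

Total = 1600 + 1300 + 1000 + 900 + 600 + 300 = 5700 kg.
Lower bound: ⌈5700/1900⌉ = 3 vans.
A packing using 3 vans:
  van 1: 1600 + 300 = 1900
  van 2: 1300 + 600 = 1900
  van 3: 1000 + 900 = 1900
This matches the lower bound, so 3 is optimal.

3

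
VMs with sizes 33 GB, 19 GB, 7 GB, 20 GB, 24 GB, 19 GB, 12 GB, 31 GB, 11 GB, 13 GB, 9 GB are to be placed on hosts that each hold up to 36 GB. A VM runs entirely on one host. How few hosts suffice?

Total = 33 + 31 + 24 + 20 + 19 + 19 + 13 + 12 + 11 + 9 + 7 = 198 GB.
Lower bound: ⌈198/36⌉ = 6 hosts.
A packing using 6 hosts:
  host 1: 33 = 33
  host 2: 31 = 31
  host 3: 24 + 12 = 36
  host 4: 20 + 13 = 33
  host 5: 19 + 11 = 30
  host 6: 19 + 9 + 7 = 35
This matches the lower bound, so 6 is optimal.

6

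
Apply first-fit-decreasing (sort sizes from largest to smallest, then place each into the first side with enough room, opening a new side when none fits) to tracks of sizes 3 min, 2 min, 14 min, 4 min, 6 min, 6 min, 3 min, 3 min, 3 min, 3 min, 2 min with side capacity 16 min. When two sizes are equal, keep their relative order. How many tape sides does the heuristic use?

4

Sorted descending: 14, 6, 6, 4, 3, 3, 3, 3, 3, 2, 2.
  14 → side 1 (new)  [load 14/16]
  6 → side 2 (new)  [load 6/16]
  6 → side 2  [load 12/16]
  4 → side 2  [load 16/16]
  3 → side 3 (new)  [load 3/16]
  3 → side 3  [load 6/16]
  3 → side 3  [load 9/16]
  3 → side 3  [load 12/16]
  3 → side 3  [load 15/16]
  2 → side 1  [load 16/16]
  2 → side 4 (new)  [load 2/16]
4 tape sides opened.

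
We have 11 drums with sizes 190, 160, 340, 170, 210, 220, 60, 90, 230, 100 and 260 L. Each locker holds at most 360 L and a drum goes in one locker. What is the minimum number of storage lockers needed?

7

Total = 340 + 260 + 230 + 220 + 210 + 190 + 170 + 160 + 100 + 90 + 60 = 2030 L.
Lower bound: ⌈2030/360⌉ = 6 storage lockers.
A packing using 7 storage lockers:
  locker 1: 340 = 340
  locker 2: 260 + 100 = 360
  locker 3: 230 + 90 = 320
  locker 4: 220 + 60 = 280
  locker 5: 210 = 210
  locker 6: 190 + 170 = 360
  locker 7: 160 = 160
No arrangement into 6 storage lockers stays within capacity, so 7 is optimal.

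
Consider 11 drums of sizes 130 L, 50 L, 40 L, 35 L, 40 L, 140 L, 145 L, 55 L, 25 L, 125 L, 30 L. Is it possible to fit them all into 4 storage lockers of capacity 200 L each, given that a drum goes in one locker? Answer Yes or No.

No

Total = 815 L; ⌈815/200⌉ = 5.
At least 5 storage lockers are required, but only 4 are allowed.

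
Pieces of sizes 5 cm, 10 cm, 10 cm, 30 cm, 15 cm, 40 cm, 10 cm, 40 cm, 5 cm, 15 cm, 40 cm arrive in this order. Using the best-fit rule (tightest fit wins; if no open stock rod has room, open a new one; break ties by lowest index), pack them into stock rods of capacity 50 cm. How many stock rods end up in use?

5

  5 → stock rod 1 (new)  [load 5/50]
  10 → stock rod 1  [load 15/50]
  10 → stock rod 1  [load 25/50]
  30 → stock rod 2 (new)  [load 30/50]
  15 → stock rod 2  [load 45/50]
  40 → stock rod 3 (new)  [load 40/50]
  10 → stock rod 3  [load 50/50]
  40 → stock rod 4 (new)  [load 40/50]
  5 → stock rod 2  [load 50/50]
  15 → stock rod 1  [load 40/50]
  40 → stock rod 5 (new)  [load 40/50]
5 stock rods opened.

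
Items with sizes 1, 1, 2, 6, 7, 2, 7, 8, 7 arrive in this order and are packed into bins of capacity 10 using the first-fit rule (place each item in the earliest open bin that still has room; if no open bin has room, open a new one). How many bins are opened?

5

  1 → bin 1 (new)  [load 1/10]
  1 → bin 1  [load 2/10]
  2 → bin 1  [load 4/10]
  6 → bin 1  [load 10/10]
  7 → bin 2 (new)  [load 7/10]
  2 → bin 2  [load 9/10]
  7 → bin 3 (new)  [load 7/10]
  8 → bin 4 (new)  [load 8/10]
  7 → bin 5 (new)  [load 7/10]
5 bins opened.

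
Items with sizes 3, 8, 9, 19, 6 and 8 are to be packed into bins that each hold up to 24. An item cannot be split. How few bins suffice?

3

Total = 19 + 9 + 8 + 8 + 6 + 3 = 53.
Lower bound: ⌈53/24⌉ = 3 bins.
A packing using 3 bins:
  bin 1: 19 + 3 = 22
  bin 2: 9 + 8 + 6 = 23
  bin 3: 8 = 8
This matches the lower bound, so 3 is optimal.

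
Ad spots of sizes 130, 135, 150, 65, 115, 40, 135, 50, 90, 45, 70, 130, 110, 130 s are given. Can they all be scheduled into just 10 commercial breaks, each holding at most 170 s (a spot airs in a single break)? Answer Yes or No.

A valid assignment using 10 commercial breaks:
  break 1: 150 = 150
  break 2: 135 = 135
  break 3: 135 = 135
  break 4: 130 + 40 = 170
  break 5: 130 = 130
  break 6: 130 = 130
  break 7: 115 + 50 = 165
  break 8: 110 + 45 = 155
  break 9: 90 + 70 = 160
  break 10: 65 = 65
Every load is within 170 s, so 10 commercial breaks suffice.

Yes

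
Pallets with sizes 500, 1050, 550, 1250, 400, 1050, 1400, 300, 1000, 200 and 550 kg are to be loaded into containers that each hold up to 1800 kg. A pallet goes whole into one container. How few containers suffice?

Total = 1400 + 1250 + 1050 + 1050 + 1000 + 550 + 550 + 500 + 400 + 300 + 200 = 8250 kg.
Lower bound: ⌈8250/1800⌉ = 5 containers.
A packing using 5 containers:
  container 1: 1400 + 400 = 1800
  container 2: 1250 + 550 = 1800
  container 3: 1050 + 550 + 200 = 1800
  container 4: 1050 + 500 = 1550
  container 5: 1000 + 300 = 1300
This matches the lower bound, so 5 is optimal.

5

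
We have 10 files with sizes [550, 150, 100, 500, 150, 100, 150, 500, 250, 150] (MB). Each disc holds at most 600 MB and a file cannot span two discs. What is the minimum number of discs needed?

Total = 550 + 500 + 500 + 250 + 150 + 150 + 150 + 150 + 100 + 100 = 2600 MB.
Lower bound: ⌈2600/600⌉ = 5 discs.
A packing using 5 discs:
  disc 1: 550 = 550
  disc 2: 500 + 100 = 600
  disc 3: 500 + 100 = 600
  disc 4: 250 + 150 + 150 = 550
  disc 5: 150 + 150 = 300
This matches the lower bound, so 5 is optimal.

5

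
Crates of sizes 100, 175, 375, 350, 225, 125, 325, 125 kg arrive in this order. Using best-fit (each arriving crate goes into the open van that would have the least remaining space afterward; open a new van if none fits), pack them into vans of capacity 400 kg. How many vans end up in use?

  100 → van 1 (new)  [load 100/400]
  175 → van 1  [load 275/400]
  375 → van 2 (new)  [load 375/400]
  350 → van 3 (new)  [load 350/400]
  225 → van 4 (new)  [load 225/400]
  125 → van 1  [load 400/400]
  325 → van 5 (new)  [load 325/400]
  125 → van 4  [load 350/400]
5 vans opened.

5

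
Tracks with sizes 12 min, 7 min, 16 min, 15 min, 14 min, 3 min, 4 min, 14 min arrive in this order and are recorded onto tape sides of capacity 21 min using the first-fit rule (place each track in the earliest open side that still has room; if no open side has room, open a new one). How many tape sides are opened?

  12 → side 1 (new)  [load 12/21]
  7 → side 1  [load 19/21]
  16 → side 2 (new)  [load 16/21]
  15 → side 3 (new)  [load 15/21]
  14 → side 4 (new)  [load 14/21]
  3 → side 2  [load 19/21]
  4 → side 3  [load 19/21]
  14 → side 5 (new)  [load 14/21]
5 tape sides opened.

5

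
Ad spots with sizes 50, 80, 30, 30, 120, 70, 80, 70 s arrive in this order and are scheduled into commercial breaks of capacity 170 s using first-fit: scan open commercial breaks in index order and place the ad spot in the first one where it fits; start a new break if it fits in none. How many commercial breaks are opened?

4

  50 → break 1 (new)  [load 50/170]
  80 → break 1  [load 130/170]
  30 → break 1  [load 160/170]
  30 → break 2 (new)  [load 30/170]
  120 → break 2  [load 150/170]
  70 → break 3 (new)  [load 70/170]
  80 → break 3  [load 150/170]
  70 → break 4 (new)  [load 70/170]
4 commercial breaks opened.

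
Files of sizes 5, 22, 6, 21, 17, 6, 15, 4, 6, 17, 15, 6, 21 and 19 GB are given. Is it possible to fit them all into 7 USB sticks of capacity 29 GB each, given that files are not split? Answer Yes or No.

No

Total = 180 GB; ⌈180/29⌉ = 7.
8 files each exceed half the capacity and cannot share a USB stick, forcing at least 8 USB sticks.
At least 8 USB sticks are required, but only 7 are allowed.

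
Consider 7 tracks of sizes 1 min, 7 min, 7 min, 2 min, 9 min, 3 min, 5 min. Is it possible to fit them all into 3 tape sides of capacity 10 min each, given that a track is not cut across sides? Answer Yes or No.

Total = 34 min; ⌈34/10⌉ = 4.
At least 4 tape sides are required, but only 3 are allowed.

No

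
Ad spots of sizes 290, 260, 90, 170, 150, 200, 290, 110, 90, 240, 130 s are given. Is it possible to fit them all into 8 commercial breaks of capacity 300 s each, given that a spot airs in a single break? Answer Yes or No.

Yes

A valid assignment using 8 commercial breaks:
  break 1: 290 = 290
  break 2: 290 = 290
  break 3: 260 = 260
  break 4: 240 = 240
  break 5: 200 + 90 = 290
  break 6: 170 + 130 = 300
  break 7: 150 + 110 = 260
  break 8: 90 = 90
Every load is within 300 s, so 8 commercial breaks suffice.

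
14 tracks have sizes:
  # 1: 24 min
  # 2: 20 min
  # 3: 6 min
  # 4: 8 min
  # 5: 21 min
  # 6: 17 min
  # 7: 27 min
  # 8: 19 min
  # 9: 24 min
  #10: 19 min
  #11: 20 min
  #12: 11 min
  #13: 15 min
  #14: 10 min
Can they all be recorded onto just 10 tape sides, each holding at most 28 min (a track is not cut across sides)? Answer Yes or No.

A valid assignment using 10 tape sides:
  side 1: 27 = 27
  side 2: 24 = 24
  side 3: 24 = 24
  side 4: 21 + 6 = 27
  side 5: 20 + 8 = 28
  side 6: 20 = 20
  side 7: 19 = 19
  side 8: 19 = 19
  side 9: 17 + 11 = 28
  side 10: 15 + 10 = 25
Every load is within 28 min, so 10 tape sides suffice.

Yes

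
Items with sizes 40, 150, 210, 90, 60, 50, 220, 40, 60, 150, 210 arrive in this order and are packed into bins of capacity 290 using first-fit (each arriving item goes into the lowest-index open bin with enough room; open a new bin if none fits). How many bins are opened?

  40 → bin 1 (new)  [load 40/290]
  150 → bin 1  [load 190/290]
  210 → bin 2 (new)  [load 210/290]
  90 → bin 1  [load 280/290]
  60 → bin 2  [load 270/290]
  50 → bin 3 (new)  [load 50/290]
  220 → bin 3  [load 270/290]
  40 → bin 4 (new)  [load 40/290]
  60 → bin 4  [load 100/290]
  150 → bin 4  [load 250/290]
  210 → bin 5 (new)  [load 210/290]
5 bins opened.

5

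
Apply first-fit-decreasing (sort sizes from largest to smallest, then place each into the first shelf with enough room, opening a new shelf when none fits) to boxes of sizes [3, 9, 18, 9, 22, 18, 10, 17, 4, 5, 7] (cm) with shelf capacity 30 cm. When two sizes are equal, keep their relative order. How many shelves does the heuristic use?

Sorted descending: 22, 18, 18, 17, 10, 9, 9, 7, 5, 4, 3.
  22 → shelf 1 (new)  [load 22/30]
  18 → shelf 2 (new)  [load 18/30]
  18 → shelf 3 (new)  [load 18/30]
  17 → shelf 4 (new)  [load 17/30]
  10 → shelf 2  [load 28/30]
  9 → shelf 3  [load 27/30]
  9 → shelf 4  [load 26/30]
  7 → shelf 1  [load 29/30]
  5 → shelf 5 (new)  [load 5/30]
  4 → shelf 4  [load 30/30]
  3 → shelf 3  [load 30/30]
5 shelves opened.

5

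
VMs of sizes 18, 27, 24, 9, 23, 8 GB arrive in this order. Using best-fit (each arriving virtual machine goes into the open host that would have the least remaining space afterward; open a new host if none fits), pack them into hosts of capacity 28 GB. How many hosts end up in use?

5

  18 → host 1 (new)  [load 18/28]
  27 → host 2 (new)  [load 27/28]
  24 → host 3 (new)  [load 24/28]
  9 → host 1  [load 27/28]
  23 → host 4 (new)  [load 23/28]
  8 → host 5 (new)  [load 8/28]
5 hosts opened.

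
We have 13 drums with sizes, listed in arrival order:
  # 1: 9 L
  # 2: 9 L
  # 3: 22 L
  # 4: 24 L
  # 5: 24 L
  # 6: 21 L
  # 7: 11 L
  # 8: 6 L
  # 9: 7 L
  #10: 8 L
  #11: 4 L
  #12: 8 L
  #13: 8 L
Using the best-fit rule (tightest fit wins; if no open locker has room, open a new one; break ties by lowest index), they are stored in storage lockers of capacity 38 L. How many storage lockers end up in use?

5

  9 → locker 1 (new)  [load 9/38]
  9 → locker 1  [load 18/38]
  22 → locker 2 (new)  [load 22/38]
  24 → locker 3 (new)  [load 24/38]
  24 → locker 4 (new)  [load 24/38]
  21 → locker 5 (new)  [load 21/38]
  11 → locker 3  [load 35/38]
  6 → locker 4  [load 30/38]
  7 → locker 4  [load 37/38]
  8 → locker 2  [load 30/38]
  4 → locker 2  [load 34/38]
  8 → locker 5  [load 29/38]
  8 → locker 5  [load 37/38]
5 storage lockers opened.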